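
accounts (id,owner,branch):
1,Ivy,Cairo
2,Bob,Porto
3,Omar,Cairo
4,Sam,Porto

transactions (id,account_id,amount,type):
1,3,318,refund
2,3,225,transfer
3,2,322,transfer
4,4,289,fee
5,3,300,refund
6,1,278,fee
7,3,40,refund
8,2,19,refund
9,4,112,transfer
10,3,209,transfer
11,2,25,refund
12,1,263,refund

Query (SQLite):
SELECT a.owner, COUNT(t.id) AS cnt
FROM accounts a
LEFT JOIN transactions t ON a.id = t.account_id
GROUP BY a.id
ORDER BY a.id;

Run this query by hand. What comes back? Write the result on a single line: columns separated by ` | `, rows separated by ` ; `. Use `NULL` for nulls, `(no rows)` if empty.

Ivy | 2 ; Bob | 3 ; Omar | 5 ; Sam | 2

LEFT JOIN keeps every accounts row; unmatched ones get NULL for transactions columns.
Group by accounts.id and compute COUNT(t.id). COUNT(col) of an all-NULL group is 0.
  1: ids {6, 12} → COUNT(t.id)=2
  2: ids {3, 8, 11} → COUNT(t.id)=3
  3: ids {1, 2, 5, 7, 10} → COUNT(t.id)=5
  4: ids {4, 9} → COUNT(t.id)=2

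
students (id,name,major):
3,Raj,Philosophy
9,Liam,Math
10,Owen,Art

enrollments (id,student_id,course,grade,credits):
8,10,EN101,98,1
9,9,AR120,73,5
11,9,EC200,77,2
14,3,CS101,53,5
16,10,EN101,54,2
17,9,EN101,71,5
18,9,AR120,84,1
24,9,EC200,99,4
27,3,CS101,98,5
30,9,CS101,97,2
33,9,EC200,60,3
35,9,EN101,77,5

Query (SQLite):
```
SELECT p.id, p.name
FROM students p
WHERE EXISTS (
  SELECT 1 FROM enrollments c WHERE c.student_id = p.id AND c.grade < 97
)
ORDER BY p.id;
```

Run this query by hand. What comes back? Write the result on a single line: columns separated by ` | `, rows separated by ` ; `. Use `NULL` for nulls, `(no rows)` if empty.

For each students row, check whether any enrollments with matching student_id has grade < 97.
Keep rows where that is true.

3 | Raj ; 9 | Liam ; 10 | Owen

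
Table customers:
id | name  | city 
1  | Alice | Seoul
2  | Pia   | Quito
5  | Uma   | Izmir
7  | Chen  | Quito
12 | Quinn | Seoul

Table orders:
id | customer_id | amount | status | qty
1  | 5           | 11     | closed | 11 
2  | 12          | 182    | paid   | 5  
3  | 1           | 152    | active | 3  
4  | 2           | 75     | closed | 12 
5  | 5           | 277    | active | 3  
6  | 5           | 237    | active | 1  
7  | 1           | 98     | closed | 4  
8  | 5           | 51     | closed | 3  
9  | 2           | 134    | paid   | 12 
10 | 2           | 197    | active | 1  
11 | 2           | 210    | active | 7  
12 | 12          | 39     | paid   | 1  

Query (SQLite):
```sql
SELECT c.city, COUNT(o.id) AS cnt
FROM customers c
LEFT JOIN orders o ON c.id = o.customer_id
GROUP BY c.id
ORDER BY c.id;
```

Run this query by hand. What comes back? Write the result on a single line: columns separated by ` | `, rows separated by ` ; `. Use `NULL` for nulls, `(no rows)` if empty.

Seoul | 2 ; Quito | 4 ; Izmir | 4 ; Quito | 0 ; Seoul | 2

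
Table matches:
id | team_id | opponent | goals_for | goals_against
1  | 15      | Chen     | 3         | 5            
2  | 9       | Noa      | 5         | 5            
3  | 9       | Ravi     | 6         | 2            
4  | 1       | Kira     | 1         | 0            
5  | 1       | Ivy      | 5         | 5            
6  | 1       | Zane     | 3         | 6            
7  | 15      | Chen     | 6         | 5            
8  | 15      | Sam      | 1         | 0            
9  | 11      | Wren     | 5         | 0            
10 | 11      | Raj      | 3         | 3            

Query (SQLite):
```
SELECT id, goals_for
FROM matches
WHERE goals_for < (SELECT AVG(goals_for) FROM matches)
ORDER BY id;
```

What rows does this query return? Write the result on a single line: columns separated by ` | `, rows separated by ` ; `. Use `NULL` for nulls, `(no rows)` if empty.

Scalar subquery: AVG(goals_for) over all matches rows = 3.8.
Keep rows where goals_for < that value.

1 | 3 ; 4 | 1 ; 6 | 3 ; 8 | 1 ; 10 | 3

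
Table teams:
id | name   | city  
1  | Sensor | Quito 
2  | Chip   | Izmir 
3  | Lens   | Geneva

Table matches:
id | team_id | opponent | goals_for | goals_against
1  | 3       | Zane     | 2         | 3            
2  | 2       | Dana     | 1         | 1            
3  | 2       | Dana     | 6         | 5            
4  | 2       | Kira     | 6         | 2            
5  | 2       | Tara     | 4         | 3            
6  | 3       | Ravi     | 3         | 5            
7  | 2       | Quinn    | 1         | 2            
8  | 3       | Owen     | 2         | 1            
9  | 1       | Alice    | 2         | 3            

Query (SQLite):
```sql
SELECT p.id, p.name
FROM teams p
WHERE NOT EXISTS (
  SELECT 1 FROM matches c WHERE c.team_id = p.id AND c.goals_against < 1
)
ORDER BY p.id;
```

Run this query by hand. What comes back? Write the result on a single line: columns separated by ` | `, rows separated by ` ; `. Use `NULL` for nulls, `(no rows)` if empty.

For each teams row, check whether any matches with matching team_id has goals_against < 1.
Keep rows where that is false.

1 | Sensor ; 2 | Chip ; 3 | Lens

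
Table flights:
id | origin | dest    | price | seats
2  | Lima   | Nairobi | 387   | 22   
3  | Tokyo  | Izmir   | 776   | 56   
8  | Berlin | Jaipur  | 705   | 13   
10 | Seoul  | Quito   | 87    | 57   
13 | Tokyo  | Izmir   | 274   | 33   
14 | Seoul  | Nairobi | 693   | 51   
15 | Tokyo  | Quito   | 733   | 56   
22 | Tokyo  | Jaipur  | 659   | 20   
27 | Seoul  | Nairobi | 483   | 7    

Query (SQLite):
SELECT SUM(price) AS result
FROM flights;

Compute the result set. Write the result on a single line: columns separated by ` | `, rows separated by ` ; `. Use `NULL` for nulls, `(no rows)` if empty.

4797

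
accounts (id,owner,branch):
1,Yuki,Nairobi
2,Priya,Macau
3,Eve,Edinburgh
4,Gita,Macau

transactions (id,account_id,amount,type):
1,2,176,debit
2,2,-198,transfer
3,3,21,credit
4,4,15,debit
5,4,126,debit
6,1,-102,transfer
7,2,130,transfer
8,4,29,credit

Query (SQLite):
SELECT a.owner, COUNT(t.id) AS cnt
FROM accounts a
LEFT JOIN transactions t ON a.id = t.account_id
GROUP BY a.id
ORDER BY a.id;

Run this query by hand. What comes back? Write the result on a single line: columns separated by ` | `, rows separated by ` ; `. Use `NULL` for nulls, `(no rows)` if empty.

LEFT JOIN keeps every accounts row; unmatched ones get NULL for transactions columns.
Group by accounts.id and compute COUNT(t.id). COUNT(col) of an all-NULL group is 0.
  1: ids {6} → COUNT(t.id)=1
  2: ids {1, 2, 7} → COUNT(t.id)=3
  3: ids {3} → COUNT(t.id)=1
  4: ids {4, 5, 8} → COUNT(t.id)=3

Yuki | 1 ; Priya | 3 ; Eve | 1 ; Gita | 3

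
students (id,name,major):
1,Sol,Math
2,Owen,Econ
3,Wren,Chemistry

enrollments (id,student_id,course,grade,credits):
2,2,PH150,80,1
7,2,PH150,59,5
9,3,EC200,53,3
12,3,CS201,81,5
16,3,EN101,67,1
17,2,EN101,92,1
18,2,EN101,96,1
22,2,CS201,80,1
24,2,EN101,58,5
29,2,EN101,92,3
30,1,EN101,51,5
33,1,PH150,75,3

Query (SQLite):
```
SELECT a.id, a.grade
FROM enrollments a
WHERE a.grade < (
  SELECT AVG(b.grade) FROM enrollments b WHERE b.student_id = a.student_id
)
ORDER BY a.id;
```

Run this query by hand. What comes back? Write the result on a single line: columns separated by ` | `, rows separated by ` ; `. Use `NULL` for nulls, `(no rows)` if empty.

For each enrollments row a, compute AVG(grade) over rows sharing a.student_id.
Keep row a if a.grade < that per-group AVG.
  student_id=1: AVG(grade) = 63.0
  student_id=2: AVG(grade) = 79.571429
  student_id=3: AVG(grade) = 67.0

7 | 59 ; 9 | 53 ; 24 | 58 ; 30 | 51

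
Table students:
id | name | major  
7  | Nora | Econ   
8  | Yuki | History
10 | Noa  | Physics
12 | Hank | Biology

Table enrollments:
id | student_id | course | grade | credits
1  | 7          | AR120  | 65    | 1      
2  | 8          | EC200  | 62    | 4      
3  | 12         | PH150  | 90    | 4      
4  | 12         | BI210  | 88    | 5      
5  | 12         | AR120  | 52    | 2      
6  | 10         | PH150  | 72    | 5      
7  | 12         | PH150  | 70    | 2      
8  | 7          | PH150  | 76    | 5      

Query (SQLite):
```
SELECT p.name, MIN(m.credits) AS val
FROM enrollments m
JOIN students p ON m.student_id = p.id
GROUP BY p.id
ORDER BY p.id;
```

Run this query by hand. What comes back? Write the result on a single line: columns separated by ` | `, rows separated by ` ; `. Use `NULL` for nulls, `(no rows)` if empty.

Nora | 1 ; Yuki | 4 ; Noa | 5 ; Hank | 2

Join each enrollments row to its students via student_id.
Group joined rows by students.id; compute MIN(m.credits) per group.
  7: ids {1, 8} → MIN(m.credits)=1
  8: ids {2} → MIN(m.credits)=4
  10: ids {6} → MIN(m.credits)=5
  12: ids {3, 4, 5, 7} → MIN(m.credits)=2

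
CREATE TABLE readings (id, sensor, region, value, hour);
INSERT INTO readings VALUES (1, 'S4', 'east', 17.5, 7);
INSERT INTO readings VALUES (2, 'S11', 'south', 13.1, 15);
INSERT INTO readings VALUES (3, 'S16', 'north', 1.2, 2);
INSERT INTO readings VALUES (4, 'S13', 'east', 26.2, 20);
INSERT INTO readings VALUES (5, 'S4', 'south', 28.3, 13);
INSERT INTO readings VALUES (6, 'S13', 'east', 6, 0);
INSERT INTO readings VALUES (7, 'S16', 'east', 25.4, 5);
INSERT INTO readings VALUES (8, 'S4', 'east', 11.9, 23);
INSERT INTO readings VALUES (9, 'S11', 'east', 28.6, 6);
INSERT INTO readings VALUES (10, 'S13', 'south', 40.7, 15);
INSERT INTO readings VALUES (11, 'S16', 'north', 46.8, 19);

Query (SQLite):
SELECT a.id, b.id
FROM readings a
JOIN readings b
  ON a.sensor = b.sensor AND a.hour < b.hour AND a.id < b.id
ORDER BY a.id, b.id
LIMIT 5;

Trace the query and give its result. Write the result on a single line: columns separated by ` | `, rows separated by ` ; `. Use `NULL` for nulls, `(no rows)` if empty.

1 | 5 ; 1 | 8 ; 3 | 7 ; 3 | 11 ; 5 | 8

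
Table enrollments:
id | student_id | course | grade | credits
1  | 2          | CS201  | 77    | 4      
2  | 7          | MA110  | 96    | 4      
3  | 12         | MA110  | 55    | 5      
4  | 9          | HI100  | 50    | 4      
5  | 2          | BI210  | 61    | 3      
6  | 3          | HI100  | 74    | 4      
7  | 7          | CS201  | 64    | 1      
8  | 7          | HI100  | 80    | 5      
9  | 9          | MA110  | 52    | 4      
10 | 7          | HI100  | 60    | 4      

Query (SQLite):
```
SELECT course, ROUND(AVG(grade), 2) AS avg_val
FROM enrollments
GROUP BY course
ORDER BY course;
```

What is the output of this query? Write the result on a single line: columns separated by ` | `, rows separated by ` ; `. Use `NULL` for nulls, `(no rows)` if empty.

Partition enrollments by course; compute ROUND(AVG(grade), 2) within each group.
  BI210: ids {5} → ROUND(AVG(grade), 2)=61
  CS201: ids {1, 7} → ROUND(AVG(grade), 2)=70.5
  HI100: ids {4, 6, 8, 10} → ROUND(AVG(grade), 2)=66
  MA110: ids {2, 3, 9} → ROUND(AVG(grade), 2)=67.67

BI210 | 61 ; CS201 | 70.5 ; HI100 | 66 ; MA110 | 67.67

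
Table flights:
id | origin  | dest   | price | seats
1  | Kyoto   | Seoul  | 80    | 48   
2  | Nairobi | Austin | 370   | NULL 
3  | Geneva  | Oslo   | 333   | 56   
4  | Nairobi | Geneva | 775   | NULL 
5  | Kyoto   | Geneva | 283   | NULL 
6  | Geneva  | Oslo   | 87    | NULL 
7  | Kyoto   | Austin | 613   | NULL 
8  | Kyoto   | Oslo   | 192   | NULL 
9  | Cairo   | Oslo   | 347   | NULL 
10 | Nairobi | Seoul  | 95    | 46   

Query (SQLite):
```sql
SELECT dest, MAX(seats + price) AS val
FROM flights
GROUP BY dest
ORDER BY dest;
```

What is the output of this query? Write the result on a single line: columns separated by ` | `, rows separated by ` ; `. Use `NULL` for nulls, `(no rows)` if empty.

For each row compute seats + price.
Group by dest; take MAX of the expression per group.
  Austin: ids {2, 7} → MAX(seats + price)=NULL
  Geneva: ids {4, 5} → MAX(seats + price)=NULL
  Oslo: ids {3, 6, 8, 9} → MAX(seats + price)=389
  Seoul: ids {1, 10} → MAX(seats + price)=141

Austin | NULL ; Geneva | NULL ; Oslo | 389 ; Seoul | 141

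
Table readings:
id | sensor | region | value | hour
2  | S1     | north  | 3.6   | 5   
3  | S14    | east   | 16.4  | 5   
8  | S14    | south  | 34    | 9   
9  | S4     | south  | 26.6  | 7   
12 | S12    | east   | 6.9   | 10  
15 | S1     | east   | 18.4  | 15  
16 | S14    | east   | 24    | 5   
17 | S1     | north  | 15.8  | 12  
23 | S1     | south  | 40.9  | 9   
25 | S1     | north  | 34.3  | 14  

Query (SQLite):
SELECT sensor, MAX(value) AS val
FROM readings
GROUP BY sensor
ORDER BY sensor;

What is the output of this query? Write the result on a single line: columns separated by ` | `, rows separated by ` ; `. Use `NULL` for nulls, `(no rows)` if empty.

S1 | 40.9 ; S12 | 6.9 ; S14 | 34 ; S4 | 26.6

Partition readings by sensor; compute MAX(value) within each group.
  S1: ids {2, 15, 17, 23, 25} → MAX(value)=40.9
  S12: ids {12} → MAX(value)=6.9
  S14: ids {3, 8, 16} → MAX(value)=34
  S4: ids {9} → MAX(value)=26.6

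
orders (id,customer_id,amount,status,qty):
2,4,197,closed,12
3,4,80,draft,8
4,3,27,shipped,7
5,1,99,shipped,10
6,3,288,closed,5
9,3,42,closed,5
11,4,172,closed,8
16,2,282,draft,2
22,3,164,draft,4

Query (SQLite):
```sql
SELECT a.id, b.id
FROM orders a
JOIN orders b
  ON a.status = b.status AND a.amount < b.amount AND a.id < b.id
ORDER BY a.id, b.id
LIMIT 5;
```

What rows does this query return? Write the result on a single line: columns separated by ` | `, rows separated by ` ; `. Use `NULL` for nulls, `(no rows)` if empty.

2 | 6 ; 3 | 16 ; 3 | 22 ; 4 | 5 ; 9 | 11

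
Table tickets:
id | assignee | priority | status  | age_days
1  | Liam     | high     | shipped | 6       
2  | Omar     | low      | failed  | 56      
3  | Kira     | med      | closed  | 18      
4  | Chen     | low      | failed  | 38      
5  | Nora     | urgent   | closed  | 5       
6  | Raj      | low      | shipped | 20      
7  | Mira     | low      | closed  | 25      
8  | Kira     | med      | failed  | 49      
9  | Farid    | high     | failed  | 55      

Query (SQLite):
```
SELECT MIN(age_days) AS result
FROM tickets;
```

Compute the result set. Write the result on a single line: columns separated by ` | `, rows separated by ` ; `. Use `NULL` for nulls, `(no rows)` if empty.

5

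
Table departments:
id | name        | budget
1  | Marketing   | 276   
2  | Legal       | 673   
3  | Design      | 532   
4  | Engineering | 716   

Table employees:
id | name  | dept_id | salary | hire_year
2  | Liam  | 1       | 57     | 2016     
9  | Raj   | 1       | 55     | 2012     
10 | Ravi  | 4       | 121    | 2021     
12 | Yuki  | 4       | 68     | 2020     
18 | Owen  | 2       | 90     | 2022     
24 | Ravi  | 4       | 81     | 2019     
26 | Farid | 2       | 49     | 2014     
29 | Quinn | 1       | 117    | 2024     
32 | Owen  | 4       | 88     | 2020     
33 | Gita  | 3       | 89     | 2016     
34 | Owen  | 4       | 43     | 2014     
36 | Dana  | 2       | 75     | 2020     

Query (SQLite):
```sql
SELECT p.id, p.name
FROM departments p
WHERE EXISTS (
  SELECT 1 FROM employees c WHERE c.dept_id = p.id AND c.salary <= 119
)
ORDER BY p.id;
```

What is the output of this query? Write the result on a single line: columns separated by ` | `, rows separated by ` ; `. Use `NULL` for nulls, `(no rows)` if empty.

1 | Marketing ; 2 | Legal ; 3 | Design ; 4 | Engineering

For each departments row, check whether any employees with matching dept_id has salary <= 119.
Keep rows where that is true.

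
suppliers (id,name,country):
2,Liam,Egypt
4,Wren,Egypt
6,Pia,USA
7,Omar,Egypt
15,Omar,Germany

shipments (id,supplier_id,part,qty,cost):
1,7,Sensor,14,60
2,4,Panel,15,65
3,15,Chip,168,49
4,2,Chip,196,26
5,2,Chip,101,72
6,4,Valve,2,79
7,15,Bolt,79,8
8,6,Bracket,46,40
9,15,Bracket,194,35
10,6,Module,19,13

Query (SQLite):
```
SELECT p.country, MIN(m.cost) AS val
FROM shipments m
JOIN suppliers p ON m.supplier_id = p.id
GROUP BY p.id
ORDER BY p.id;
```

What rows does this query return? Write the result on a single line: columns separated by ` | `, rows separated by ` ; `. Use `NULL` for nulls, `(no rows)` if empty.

Egypt | 26 ; Egypt | 65 ; USA | 13 ; Egypt | 60 ; Germany | 8

Join each shipments row to its suppliers via supplier_id.
Group joined rows by suppliers.id; compute MIN(m.cost) per group.
  2: ids {4, 5} → MIN(m.cost)=26
  4: ids {2, 6} → MIN(m.cost)=65
  6: ids {8, 10} → MIN(m.cost)=13
  7: ids {1} → MIN(m.cost)=60
  15: ids {3, 7, 9} → MIN(m.cost)=8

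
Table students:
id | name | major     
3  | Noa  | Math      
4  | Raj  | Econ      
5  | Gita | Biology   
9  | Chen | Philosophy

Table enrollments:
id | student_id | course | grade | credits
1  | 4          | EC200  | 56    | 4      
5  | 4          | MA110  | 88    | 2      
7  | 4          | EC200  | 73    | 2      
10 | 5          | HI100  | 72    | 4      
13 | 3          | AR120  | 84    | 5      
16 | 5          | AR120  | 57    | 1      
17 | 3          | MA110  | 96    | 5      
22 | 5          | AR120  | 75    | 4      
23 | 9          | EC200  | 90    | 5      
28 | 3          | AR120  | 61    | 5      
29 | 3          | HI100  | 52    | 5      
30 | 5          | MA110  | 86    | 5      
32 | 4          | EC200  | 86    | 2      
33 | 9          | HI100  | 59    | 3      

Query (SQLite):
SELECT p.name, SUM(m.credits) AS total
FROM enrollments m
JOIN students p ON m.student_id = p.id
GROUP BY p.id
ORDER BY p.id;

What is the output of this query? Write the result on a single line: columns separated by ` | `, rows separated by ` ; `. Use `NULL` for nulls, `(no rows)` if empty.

Noa | 20 ; Raj | 10 ; Gita | 14 ; Chen | 8

Join each enrollments row to its students via student_id.
Group joined rows by students.id; compute SUM(m.credits) per group.
  3: ids {13, 17, 28, 29} → SUM(m.credits)=20
  4: ids {1, 5, 7, 32} → SUM(m.credits)=10
  5: ids {10, 16, 22, 30} → SUM(m.credits)=14
  9: ids {23, 33} → SUM(m.credits)=8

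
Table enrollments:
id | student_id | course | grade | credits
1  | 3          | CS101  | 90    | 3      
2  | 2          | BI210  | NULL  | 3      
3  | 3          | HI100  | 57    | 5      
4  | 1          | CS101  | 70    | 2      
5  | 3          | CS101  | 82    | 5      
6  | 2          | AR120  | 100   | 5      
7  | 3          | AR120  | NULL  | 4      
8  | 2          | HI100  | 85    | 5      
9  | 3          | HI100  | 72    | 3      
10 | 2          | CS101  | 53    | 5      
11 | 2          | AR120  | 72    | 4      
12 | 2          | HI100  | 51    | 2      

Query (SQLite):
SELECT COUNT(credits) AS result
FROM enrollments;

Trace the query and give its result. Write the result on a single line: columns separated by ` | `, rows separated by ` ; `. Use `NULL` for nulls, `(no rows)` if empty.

All credits values: [3, 3, 5, 2, 5, 5, 4, 5, 3, 5, 4, 2].
COUNT(credits) counts non-NULL values → 12.

12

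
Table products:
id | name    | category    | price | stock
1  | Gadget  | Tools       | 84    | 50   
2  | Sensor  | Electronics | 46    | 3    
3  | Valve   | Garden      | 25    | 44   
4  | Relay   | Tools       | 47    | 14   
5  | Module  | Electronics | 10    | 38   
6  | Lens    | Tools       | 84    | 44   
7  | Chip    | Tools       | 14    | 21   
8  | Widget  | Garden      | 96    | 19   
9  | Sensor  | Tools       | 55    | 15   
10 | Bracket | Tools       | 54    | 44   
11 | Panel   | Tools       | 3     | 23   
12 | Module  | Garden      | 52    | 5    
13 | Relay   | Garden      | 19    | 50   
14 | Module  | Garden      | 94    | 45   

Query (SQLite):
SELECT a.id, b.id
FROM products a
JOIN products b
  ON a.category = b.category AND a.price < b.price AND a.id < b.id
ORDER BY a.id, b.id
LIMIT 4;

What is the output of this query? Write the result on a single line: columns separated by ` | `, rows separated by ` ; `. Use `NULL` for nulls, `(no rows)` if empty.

Pairs (a,b) with same category, a.price < b.price, a.id < b.id.
category groups: Electronics:{2,5} Garden:{3,8,12,13,14} Tools:{1,4,6,7,9,10,11}
Ordered by (a.id, b.id); first 4.

3 | 8 ; 3 | 12 ; 3 | 14 ; 4 | 6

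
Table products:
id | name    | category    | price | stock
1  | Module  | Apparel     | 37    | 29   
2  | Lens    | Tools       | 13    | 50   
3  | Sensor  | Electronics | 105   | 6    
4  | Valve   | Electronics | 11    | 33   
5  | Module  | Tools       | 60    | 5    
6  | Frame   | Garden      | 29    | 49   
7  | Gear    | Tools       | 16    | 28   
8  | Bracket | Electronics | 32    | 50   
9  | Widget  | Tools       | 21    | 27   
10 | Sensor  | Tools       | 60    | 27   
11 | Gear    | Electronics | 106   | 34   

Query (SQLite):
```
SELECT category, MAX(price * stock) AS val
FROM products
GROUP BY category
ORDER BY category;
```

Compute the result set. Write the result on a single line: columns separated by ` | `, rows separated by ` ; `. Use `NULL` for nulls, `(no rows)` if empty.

Apparel | 1073 ; Electronics | 3604 ; Garden | 1421 ; Tools | 1620

For each row compute price * stock.
Group by category; take MAX of the expression per group.
  Apparel: ids {1} → MAX(price * stock)=1073
  Electronics: ids {3, 4, 8, 11} → MAX(price * stock)=3604
  Garden: ids {6} → MAX(price * stock)=1421
  Tools: ids {2, 5, 7, 9, 10} → MAX(price * stock)=1620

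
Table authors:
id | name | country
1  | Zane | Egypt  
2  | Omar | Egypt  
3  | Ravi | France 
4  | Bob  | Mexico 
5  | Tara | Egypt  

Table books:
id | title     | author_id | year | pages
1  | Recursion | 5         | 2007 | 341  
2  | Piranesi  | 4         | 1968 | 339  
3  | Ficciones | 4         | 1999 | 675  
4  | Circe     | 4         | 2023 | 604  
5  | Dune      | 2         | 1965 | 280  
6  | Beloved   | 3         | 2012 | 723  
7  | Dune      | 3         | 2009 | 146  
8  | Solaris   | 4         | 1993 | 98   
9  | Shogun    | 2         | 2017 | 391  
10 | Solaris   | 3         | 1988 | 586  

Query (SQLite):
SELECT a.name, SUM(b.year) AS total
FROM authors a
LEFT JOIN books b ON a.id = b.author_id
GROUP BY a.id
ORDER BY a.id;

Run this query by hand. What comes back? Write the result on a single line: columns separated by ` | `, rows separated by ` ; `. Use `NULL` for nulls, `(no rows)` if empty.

LEFT JOIN keeps every authors row; unmatched ones get NULL for books columns.
Group by authors.id and compute SUM(b.year). SUM over an all-NULL group is NULL.
  1: ids {—} → SUM(b.year)=NULL
  2: ids {5, 9} → SUM(b.year)=3982
  3: ids {6, 7, 10} → SUM(b.year)=6009
  4: ids {2, 3, 4, 8} → SUM(b.year)=7983
  5: ids {1} → SUM(b.year)=2007

Zane | NULL ; Omar | 3982 ; Ravi | 6009 ; Bob | 7983 ; Tara | 2007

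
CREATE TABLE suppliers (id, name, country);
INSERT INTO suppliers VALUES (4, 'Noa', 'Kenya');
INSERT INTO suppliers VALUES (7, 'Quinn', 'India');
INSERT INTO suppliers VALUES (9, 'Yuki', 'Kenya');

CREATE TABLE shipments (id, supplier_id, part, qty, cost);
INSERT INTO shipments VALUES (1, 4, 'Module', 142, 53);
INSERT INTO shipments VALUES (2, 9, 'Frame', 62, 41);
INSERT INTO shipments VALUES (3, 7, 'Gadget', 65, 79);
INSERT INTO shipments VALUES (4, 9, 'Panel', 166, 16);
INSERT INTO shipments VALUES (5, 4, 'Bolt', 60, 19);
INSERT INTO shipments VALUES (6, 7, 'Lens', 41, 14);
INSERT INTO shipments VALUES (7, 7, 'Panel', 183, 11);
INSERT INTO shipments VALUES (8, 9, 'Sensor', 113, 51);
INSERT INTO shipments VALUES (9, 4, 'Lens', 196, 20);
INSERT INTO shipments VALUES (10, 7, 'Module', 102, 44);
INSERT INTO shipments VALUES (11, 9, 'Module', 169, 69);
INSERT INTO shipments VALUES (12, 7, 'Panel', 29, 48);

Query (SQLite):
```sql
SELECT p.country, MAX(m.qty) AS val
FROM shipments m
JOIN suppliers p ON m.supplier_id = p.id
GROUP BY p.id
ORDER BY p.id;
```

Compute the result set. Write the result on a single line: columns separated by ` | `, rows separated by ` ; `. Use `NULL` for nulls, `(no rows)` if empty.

Join each shipments row to its suppliers via supplier_id.
Group joined rows by suppliers.id; compute MAX(m.qty) per group.
  4: ids {1, 5, 9} → MAX(m.qty)=196
  7: ids {3, 6, 7, 10, 12} → MAX(m.qty)=183
  9: ids {2, 4, 8, 11} → MAX(m.qty)=169

Kenya | 196 ; India | 183 ; Kenya | 169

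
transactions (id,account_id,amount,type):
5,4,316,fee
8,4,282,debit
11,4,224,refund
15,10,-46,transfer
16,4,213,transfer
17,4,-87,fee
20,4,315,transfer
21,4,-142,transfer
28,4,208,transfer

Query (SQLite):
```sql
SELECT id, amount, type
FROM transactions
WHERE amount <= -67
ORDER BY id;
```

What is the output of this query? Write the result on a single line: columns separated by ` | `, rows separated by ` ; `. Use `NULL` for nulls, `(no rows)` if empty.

amount <= -67: ids {17, 21}

17 | -87 | fee ; 21 | -142 | transfer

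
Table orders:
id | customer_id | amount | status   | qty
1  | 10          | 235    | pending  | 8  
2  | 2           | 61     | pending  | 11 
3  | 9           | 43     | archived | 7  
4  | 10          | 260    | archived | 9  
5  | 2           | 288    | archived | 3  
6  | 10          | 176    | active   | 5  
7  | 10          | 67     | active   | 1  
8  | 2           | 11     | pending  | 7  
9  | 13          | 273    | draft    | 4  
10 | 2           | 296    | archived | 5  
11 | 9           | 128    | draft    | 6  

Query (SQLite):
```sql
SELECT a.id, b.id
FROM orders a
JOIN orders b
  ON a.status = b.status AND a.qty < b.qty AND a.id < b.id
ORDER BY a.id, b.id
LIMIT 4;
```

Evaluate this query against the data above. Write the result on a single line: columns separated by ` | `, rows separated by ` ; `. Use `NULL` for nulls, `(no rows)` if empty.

Pairs (a,b) with same status, a.qty < b.qty, a.id < b.id.
status groups: active:{6,7} archived:{3,4,5,10} draft:{9,11} pending:{1,2,8}
Ordered by (a.id, b.id); first 4.

1 | 2 ; 3 | 4 ; 5 | 10 ; 9 | 11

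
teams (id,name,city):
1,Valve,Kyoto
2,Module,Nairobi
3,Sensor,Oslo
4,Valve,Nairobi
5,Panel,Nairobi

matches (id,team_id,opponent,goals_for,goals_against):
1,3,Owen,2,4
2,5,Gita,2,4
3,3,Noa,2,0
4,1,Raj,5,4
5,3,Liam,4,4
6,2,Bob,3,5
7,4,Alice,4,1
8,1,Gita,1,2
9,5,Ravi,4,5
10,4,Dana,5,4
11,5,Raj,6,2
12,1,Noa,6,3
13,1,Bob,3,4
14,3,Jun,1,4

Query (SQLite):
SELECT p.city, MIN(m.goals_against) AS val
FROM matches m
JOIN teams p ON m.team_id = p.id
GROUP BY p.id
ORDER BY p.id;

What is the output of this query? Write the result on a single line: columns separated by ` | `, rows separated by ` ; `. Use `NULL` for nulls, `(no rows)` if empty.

Kyoto | 2 ; Nairobi | 5 ; Oslo | 0 ; Nairobi | 1 ; Nairobi | 2

Join each matches row to its teams via team_id.
Group joined rows by teams.id; compute MIN(m.goals_against) per group.
  1: ids {4, 8, 12, 13} → MIN(m.goals_against)=2
  2: ids {6} → MIN(m.goals_against)=5
  3: ids {1, 3, 5, 14} → MIN(m.goals_against)=0
  4: ids {7, 10} → MIN(m.goals_against)=1
  5: ids {2, 9, 11} → MIN(m.goals_against)=2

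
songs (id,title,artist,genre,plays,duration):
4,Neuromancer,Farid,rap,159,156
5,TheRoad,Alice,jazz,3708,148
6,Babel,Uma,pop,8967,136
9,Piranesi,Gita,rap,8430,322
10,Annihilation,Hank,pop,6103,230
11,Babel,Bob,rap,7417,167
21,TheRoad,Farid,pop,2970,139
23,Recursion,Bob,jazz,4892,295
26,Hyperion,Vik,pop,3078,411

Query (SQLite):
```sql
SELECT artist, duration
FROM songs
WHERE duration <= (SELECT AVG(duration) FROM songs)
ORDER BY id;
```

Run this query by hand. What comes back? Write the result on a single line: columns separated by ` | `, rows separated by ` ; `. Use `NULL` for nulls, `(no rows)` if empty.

Scalar subquery: AVG(duration) over all songs rows = 222.666667 (≈; comparison uses full precision).
Keep rows where duration <= that value.

Farid | 156 ; Alice | 148 ; Uma | 136 ; Bob | 167 ; Farid | 139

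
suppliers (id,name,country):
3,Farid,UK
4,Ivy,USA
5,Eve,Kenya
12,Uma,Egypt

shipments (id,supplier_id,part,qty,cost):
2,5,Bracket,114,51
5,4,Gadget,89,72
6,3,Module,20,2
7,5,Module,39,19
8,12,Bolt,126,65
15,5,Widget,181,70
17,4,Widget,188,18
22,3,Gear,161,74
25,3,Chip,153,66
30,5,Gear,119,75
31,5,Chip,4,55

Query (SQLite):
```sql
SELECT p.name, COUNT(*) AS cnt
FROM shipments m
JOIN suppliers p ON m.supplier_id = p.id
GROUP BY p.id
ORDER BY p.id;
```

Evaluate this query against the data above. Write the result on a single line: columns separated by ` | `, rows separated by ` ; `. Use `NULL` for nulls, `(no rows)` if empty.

Join each shipments row to its suppliers via supplier_id.
Group joined rows by suppliers.id; compute COUNT(*) per group.
  3: ids {6, 22, 25} → COUNT(*)=3
  4: ids {5, 17} → COUNT(*)=2
  5: ids {2, 7, 15, 30, 31} → COUNT(*)=5
  12: ids {8} → COUNT(*)=1

Farid | 3 ; Ivy | 2 ; Eve | 5 ; Uma | 1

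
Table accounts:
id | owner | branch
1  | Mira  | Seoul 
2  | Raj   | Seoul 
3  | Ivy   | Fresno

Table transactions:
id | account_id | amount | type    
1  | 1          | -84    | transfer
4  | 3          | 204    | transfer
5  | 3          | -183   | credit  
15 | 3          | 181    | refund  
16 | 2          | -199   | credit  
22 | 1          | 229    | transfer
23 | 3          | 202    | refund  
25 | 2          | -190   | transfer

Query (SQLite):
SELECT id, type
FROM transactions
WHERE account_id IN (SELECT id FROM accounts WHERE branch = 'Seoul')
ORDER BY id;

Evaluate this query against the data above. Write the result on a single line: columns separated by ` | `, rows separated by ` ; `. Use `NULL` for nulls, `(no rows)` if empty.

1 | transfer ; 16 | credit ; 22 | transfer ; 25 | transfer

Inner query: accounts.id where branch = 'Seoul'.
Outer: keep transactions rows whose account_id is in that set.
Inner query → {1, 2}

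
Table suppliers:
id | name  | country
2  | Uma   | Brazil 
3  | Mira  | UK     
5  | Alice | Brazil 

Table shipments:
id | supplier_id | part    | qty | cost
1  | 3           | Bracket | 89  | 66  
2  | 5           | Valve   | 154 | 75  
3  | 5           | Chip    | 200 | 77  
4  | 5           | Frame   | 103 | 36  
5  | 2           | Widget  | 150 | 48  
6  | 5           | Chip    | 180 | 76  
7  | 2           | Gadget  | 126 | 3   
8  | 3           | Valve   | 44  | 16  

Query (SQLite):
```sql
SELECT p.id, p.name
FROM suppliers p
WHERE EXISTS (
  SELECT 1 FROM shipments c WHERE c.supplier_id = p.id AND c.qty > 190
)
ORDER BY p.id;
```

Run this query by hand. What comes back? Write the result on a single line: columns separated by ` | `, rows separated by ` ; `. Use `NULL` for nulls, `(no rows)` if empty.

5 | Alice

For each suppliers row, check whether any shipments with matching supplier_id has qty > 190.
Keep rows where that is true.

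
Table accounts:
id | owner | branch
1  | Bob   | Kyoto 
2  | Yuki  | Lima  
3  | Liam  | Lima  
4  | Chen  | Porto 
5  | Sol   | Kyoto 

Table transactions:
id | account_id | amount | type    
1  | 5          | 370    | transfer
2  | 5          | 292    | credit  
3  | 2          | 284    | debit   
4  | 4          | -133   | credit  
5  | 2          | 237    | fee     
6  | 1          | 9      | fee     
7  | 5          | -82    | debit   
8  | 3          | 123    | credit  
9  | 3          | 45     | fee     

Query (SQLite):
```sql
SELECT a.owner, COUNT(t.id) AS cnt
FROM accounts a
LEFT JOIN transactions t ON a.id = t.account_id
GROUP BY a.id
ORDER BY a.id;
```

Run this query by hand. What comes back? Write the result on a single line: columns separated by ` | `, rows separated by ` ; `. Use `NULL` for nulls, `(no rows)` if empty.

Bob | 1 ; Yuki | 2 ; Liam | 2 ; Chen | 1 ; Sol | 3

LEFT JOIN keeps every accounts row; unmatched ones get NULL for transactions columns.
Group by accounts.id and compute COUNT(t.id). COUNT(col) of an all-NULL group is 0.
  1: ids {6} → COUNT(t.id)=1
  2: ids {3, 5} → COUNT(t.id)=2
  3: ids {8, 9} → COUNT(t.id)=2
  4: ids {4} → COUNT(t.id)=1
  5: ids {1, 2, 7} → COUNT(t.id)=3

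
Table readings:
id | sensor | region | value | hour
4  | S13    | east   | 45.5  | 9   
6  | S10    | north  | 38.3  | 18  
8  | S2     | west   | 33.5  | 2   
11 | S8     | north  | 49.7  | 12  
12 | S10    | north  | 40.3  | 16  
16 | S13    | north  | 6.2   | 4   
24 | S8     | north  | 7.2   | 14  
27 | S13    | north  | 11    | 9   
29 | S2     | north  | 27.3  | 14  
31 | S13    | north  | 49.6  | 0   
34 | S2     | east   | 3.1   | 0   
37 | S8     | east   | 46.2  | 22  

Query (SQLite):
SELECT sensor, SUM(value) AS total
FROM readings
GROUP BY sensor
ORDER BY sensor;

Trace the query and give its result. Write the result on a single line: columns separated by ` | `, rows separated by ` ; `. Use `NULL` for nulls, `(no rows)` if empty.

Partition readings by sensor; compute SUM(value) within each group.
  S10: ids {6, 12} → SUM(value)=78.6
  S13: ids {4, 16, 27, 31} → SUM(value)=112.3
  S2: ids {8, 29, 34} → SUM(value)=63.9
  S8: ids {11, 24, 37} → SUM(value)=103.1

S10 | 78.6 ; S13 | 112.3 ; S2 | 63.9 ; S8 | 103.1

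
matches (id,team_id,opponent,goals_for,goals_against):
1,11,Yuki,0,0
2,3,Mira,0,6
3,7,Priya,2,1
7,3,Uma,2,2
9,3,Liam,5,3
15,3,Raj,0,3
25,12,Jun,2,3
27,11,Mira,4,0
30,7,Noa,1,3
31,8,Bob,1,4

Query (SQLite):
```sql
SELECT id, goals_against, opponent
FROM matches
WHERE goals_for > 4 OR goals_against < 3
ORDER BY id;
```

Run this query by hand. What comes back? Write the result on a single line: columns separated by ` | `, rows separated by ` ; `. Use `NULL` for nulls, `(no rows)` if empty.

goals_for > 4: ids {9}
goals_against < 3: ids {1, 3, 7, 27}
Combine with OR.

1 | 0 | Yuki ; 3 | 1 | Priya ; 7 | 2 | Uma ; 9 | 3 | Liam ; 27 | 0 | Mira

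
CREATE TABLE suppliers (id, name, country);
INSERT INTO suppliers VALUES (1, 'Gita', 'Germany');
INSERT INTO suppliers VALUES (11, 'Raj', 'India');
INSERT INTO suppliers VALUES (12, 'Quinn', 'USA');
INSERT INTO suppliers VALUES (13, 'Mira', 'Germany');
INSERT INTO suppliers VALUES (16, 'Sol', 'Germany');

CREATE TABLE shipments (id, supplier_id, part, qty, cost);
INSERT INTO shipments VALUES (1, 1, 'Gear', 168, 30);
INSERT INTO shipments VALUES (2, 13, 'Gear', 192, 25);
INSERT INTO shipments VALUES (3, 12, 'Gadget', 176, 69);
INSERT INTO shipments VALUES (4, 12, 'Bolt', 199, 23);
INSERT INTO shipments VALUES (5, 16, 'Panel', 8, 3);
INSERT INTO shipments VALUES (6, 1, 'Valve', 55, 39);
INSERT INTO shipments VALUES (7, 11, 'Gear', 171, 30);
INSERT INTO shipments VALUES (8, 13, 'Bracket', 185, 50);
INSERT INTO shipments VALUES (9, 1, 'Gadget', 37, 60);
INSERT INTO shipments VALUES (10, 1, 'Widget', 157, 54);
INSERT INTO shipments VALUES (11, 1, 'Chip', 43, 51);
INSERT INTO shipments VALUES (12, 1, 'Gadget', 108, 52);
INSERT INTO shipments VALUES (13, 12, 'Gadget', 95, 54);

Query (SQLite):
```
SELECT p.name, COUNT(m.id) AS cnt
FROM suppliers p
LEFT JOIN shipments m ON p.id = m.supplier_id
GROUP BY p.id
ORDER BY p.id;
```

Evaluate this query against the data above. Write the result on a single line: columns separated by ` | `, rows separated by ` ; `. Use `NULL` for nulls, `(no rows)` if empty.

LEFT JOIN keeps every suppliers row; unmatched ones get NULL for shipments columns.
Group by suppliers.id and compute COUNT(m.id). COUNT(col) of an all-NULL group is 0.
  1: ids {1, 6, 9, 10, 11, 12} → COUNT(m.id)=6
  11: ids {7} → COUNT(m.id)=1
  12: ids {3, 4, 13} → COUNT(m.id)=3
  13: ids {2, 8} → COUNT(m.id)=2
  16: ids {5} → COUNT(m.id)=1

Gita | 6 ; Raj | 1 ; Quinn | 3 ; Mira | 2 ; Sol | 1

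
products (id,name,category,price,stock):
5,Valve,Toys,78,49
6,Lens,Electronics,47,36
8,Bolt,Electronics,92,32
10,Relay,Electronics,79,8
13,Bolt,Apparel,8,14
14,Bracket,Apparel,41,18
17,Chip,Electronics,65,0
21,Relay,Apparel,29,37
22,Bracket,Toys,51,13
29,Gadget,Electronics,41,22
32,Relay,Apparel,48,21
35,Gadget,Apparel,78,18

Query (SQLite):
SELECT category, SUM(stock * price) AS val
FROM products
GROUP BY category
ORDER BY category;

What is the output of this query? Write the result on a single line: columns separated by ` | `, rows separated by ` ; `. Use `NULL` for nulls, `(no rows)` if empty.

Apparel | 4335 ; Electronics | 6170 ; Toys | 4485

For each row compute stock * price.
Group by category; take SUM of the expression per group.
  Apparel: ids {13, 14, 21, 32, 35} → SUM(stock * price)=4335
  Electronics: ids {6, 8, 10, 17, 29} → SUM(stock * price)=6170
  Toys: ids {5, 22} → SUM(stock * price)=4485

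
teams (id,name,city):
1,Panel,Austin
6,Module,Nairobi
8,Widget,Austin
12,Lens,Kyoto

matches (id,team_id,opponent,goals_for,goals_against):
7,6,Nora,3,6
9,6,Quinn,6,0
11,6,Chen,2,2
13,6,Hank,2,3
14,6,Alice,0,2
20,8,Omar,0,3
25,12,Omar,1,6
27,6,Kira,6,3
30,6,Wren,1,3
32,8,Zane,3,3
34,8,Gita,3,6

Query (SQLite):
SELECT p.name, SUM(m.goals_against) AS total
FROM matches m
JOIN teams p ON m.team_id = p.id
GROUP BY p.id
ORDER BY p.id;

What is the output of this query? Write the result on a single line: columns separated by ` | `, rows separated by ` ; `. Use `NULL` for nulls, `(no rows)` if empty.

Module | 19 ; Widget | 12 ; Lens | 6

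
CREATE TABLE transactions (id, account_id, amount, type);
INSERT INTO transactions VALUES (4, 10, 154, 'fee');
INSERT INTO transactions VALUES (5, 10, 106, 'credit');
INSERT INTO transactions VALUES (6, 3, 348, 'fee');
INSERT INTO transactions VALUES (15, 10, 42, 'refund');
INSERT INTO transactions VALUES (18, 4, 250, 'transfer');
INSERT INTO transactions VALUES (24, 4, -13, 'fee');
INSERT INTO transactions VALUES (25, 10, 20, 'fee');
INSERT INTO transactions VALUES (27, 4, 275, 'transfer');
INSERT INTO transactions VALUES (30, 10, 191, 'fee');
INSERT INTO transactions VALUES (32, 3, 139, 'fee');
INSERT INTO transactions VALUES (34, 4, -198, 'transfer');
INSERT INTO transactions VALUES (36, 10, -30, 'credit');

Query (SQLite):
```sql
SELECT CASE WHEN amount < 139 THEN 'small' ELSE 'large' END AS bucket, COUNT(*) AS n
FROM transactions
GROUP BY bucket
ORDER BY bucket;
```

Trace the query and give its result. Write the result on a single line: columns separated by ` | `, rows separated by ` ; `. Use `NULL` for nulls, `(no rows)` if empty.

Bucket rows by amount < 139 → 'small' else 'large'; count each bucket.

large | 6 ; small | 6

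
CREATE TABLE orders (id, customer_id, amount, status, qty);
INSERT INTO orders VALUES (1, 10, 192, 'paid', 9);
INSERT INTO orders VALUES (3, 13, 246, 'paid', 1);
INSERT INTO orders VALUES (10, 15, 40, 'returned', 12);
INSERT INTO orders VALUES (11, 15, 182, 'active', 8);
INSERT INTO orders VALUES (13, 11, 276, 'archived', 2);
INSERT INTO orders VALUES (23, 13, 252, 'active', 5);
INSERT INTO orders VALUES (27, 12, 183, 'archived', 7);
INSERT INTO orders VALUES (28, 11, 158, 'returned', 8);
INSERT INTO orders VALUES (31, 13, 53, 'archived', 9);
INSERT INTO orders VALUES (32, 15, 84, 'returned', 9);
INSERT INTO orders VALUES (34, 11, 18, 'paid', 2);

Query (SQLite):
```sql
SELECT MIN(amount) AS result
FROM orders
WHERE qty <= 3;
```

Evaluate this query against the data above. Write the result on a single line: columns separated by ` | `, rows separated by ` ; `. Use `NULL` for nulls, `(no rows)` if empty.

Rows where qty <= 3 → amount values: [246, 276, 18].
MIN of non-NULL values = 18.

18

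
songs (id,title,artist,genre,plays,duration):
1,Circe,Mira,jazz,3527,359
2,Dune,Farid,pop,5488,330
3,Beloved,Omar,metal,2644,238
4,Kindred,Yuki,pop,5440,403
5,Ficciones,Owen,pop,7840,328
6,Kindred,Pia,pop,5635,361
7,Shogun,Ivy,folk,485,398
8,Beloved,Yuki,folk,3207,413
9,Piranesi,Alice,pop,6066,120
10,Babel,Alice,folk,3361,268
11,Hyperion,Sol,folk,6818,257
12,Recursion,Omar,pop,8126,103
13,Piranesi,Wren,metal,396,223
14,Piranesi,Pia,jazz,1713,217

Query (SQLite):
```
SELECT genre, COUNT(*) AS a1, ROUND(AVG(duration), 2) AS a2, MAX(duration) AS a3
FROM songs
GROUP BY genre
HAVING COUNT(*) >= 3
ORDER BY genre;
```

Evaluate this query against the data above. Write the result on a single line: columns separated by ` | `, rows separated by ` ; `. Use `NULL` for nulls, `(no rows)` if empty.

Group songs by genre.
Per group compute: COUNT(*), ROUND(AVG(duration), 2), MAX(duration).
HAVING: drop groups with fewer than 3 rows.
  folk: ids {7, 8, 10, 11} → COUNT(*)=4, ROUND(AVG(duration), 2)=334, MAX(duration)=413
  jazz: ids {1, 14} → COUNT(*)=2, ROUND(AVG(duration), 2)=288, MAX(duration)=359
  metal: ids {3, 13} → COUNT(*)=2, ROUND(AVG(duration), 2)=230.5, MAX(duration)=238
  pop: ids {2, 4, 5, 6, 9, 12} → COUNT(*)=6, ROUND(AVG(duration), 2)=274.17, MAX(duration)=403

folk | 4 | 334 | 413 ; pop | 6 | 274.17 | 403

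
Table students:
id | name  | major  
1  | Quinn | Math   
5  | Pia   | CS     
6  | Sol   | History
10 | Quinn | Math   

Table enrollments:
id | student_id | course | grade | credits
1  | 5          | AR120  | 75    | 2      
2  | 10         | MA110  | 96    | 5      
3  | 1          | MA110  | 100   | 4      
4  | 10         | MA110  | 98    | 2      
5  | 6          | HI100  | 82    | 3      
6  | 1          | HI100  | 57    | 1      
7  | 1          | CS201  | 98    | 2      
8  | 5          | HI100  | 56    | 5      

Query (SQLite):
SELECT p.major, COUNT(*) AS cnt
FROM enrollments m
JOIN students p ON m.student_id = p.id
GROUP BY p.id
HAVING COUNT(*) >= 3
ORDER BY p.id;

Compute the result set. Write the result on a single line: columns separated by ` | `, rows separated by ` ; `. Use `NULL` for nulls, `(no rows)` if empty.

Join each enrollments row to its students via student_id.
Group joined rows by students.id; compute COUNT(*) per group.
HAVING: keep groups with count ≥ 3.
  1: ids {3, 6, 7} → COUNT(*)=3
  5: ids {1, 8} → COUNT(*)=2
  6: ids {5} → COUNT(*)=1
  10: ids {2, 4} → COUNT(*)=2

Math | 3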